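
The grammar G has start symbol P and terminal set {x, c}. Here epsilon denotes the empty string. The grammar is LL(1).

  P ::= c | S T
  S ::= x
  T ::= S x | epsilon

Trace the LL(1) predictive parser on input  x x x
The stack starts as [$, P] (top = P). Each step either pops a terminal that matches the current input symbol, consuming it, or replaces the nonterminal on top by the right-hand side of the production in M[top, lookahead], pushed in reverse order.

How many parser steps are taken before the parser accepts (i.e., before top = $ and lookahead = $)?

step 1: stack=$ P  input=x x x $  — expand P ::= S T
step 2: stack=$ T S  input=x x x $  — expand S ::= x
step 3: stack=$ T x  input=x x x $  — match x
step 4: stack=$ T  input=x x $  — expand T ::= S x
step 5: stack=$ x S  input=x x $  — expand S ::= x
step 6: stack=$ x x  input=x x $  — match x
step 7: stack=$ x  input=x $  — match x
Accept reached after 7 steps.

7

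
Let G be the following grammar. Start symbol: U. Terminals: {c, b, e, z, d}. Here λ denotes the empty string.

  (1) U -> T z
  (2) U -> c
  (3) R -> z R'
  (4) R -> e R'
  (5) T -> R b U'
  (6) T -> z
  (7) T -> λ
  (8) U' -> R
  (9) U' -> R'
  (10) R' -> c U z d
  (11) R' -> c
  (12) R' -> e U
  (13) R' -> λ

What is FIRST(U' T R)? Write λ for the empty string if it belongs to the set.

{c, e, z}

FIRST(R): from R->z R' we get {z}; from R->e R' we get {e}. So FIRST(R) = {e, z}.
FIRST(R'): from R'->c U z d we get {c}; from R'->c we get {c}; from R'->e U we get {e}; from R'->λ we get {λ}. So FIRST(R') = {λ, c, e}.
FIRST(T): from T->R b U' we get {e, z}; from T->z we get {z}; from T->λ we get {λ}. So FIRST(T) = {λ, e, z}.
FIRST(U'): from U'->R we get {e, z}; from U'->R' we get {λ, c, e}. So FIRST(U') = {λ, c, e, z}.
FIRST(U): from U->T z we get {e, z}; from U->c we get {c}. So FIRST(U) = {c, e, z}.
FIRST(U' T R): take FIRST of each symbol in turn, carrying on past any symbol whose FIRST contains λ; result {c, e, z}.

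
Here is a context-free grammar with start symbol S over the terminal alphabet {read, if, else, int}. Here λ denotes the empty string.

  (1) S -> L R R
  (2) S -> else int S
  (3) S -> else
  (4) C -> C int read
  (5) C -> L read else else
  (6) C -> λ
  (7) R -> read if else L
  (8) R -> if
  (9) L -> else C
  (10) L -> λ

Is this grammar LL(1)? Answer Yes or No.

No

FIRST(S) = {else, if, read}
FIRST(C) = {λ, else, int, read}
FIRST(R) = {if, read}
FIRST(L) = {λ, else}
FOLLOW(S) = {$}
FOLLOW(C) = {$, if, int, read}
FOLLOW(R) = {$, if, read}
FOLLOW(L) = {$, if, read}
Cell M[C, else] receives both C -> C int read and C -> L read else else — the grammar is not LL(1).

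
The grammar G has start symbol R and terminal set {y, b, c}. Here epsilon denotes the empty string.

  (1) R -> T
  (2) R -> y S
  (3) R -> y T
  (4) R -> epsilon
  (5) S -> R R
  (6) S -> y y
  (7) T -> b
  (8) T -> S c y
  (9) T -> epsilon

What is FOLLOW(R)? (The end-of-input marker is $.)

FIRST(R) = {epsilon, b, c, y}  (via T)
FIRST(S) = {epsilon, b, c, y}  (via R R)
FIRST(T) = {epsilon, b, c, y}  (via S c y)
FOLLOW(R) includes $ since R is the start symbol.
FOLLOW(R): in S->R R (occurrence 1), R is followed by R with FIRST {epsilon, b, c, y}; in S->R R (occurrence 1), the suffix after R is nullable, so FOLLOW(R) ⊇ FOLLOW(S) = {$, b, c, y}; in S->R R (occurrence 2), the suffix after R is empty, so FOLLOW(R) ⊇ FOLLOW(S) = {$, b, c, y}. Thus FOLLOW(R) = {$, b, c, y}.
FOLLOW(S): in R->y S, the suffix after S is empty, so FOLLOW(S) ⊇ FOLLOW(R) = {$, b, c, y}; in T->S c y, S is followed by c y with FIRST {c}. Thus FOLLOW(S) = {$, b, c, y}.
FOLLOW(T): in R->T, the suffix after T is empty, so FOLLOW(T) ⊇ FOLLOW(R) = {$, b, c, y}; in R->y T, the suffix after T is empty, so FOLLOW(T) ⊇ FOLLOW(R) = {$, b, c, y}. Thus FOLLOW(T) = {$, b, c, y}.

{$, b, c, y}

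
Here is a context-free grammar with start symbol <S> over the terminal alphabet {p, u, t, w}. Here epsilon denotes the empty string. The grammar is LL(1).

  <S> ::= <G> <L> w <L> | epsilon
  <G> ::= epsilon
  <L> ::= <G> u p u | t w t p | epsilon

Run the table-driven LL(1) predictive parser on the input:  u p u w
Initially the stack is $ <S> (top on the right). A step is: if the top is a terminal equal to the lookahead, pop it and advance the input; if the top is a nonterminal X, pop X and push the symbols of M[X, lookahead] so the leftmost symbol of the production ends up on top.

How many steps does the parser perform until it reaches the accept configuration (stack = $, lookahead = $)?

step 1: stack=$ <S>  input=u p u w $  — expand <S> ::= <G> <L> w <L>
step 2: stack=$ <L> w <L> <G>  input=u p u w $  — expand <G> ::= epsilon
step 3: stack=$ <L> w <L>  input=u p u w $  — expand <L> ::= <G> u p u
step 4: stack=$ <L> w u p u <G>  input=u p u w $  — expand <G> ::= epsilon
step 5: stack=$ <L> w u p u  input=u p u w $  — match u
step 6: stack=$ <L> w u p  input=p u w $  — match p
step 7: stack=$ <L> w u  input=u w $  — match u
step 8: stack=$ <L> w  input=w $  — match w
step 9: stack=$ <L>  input=$  — expand <L> ::= epsilon
Accept reached after 9 steps.

9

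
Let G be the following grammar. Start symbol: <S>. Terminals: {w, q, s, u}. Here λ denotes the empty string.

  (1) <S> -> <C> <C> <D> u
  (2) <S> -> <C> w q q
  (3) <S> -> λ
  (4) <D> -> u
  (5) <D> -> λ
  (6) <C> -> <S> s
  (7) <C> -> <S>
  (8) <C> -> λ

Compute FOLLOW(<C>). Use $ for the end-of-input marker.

FIRST(<D>) = {λ, u}
FIRST(<S>) = {λ, s, u, w}  (via <C> <C> <D> u, <C> w q q)
FIRST(<C>) = {λ, s, u, w}  (via <S> s, <S>)
FOLLOW(<S>) includes $ since <S> is the start symbol.
FOLLOW(<D>): in <S>-><C> <C> <D> u, <D> is followed by u with FIRST {u}. Thus FOLLOW(<D>) = {u}.
FOLLOW(<C>): in <S>-><C> <C> <D> u (occurrence 1), <C> is followed by <C> <D> u with FIRST {s, u, w}; in <S>-><C> <C> <D> u (occurrence 2), <C> is followed by <D> u with FIRST {u}; in <S>-><C> w q q, <C> is followed by w q q with FIRST {w}. Thus FOLLOW(<C>) = {s, u, w}.
FOLLOW(<S>): in <C>-><S> s, <S> is followed by s with FIRST {s}; in <C>-><S>, the suffix after <S> is empty, so FOLLOW(<S>) ⊇ FOLLOW(<C>) = {s, u, w}. Thus FOLLOW(<S>) = {$, s, u, w}.

{s, u, w}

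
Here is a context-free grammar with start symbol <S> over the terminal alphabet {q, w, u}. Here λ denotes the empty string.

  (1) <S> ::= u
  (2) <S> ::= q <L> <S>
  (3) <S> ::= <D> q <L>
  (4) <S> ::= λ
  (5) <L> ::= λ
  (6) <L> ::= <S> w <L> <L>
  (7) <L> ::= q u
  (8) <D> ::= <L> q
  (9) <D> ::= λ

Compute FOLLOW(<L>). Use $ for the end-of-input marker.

{$, q, u, w}

FIRST(<S>): from <S>::=u we get {u}; from <S>::=q <L> <S> we get {q}; from <S>::=<D> q <L> we get {q, u, w}; from <S>::=λ we get {λ}. So FIRST(<S>) = {λ, q, u, w}.
FIRST(<L>): from <L>::=λ we get {λ}; from <L>::=<S> w <L> <L> we get {q, u, w}; from <L>::=q u we get {q}. So FIRST(<L>) = {λ, q, u, w}.
FIRST(<D>): from <D>::=<L> q we get {q, u, w}; from <D>::=λ we get {λ}. So FIRST(<D>) = {λ, q, u, w}.
FOLLOW(<S>) includes $ since <S> is the start symbol.
FOLLOW(<S>): in <S>::=q <L> <S>, the suffix after <S> is empty (adds nothing new); in <L>::=<S> w <L> <L>, <S> is followed by w <L> <L> with FIRST {w}. Thus FOLLOW(<S>) = {$, w}.
FOLLOW(<L>): in <S>::=q <L> <S>, <L> is followed by <S> with FIRST {λ, q, u, w}; in <S>::=q <L> <S>, the suffix after <L> is nullable, so FOLLOW(<L>) ⊇ FOLLOW(<S>) = {$, w}; in <S>::=<D> q <L>, the suffix after <L> is empty, so FOLLOW(<L>) ⊇ FOLLOW(<S>) = {$, w}; in <L>::=<S> w <L> <L> (occurrence 1), <L> is followed by <L> with FIRST {λ, q, u, w}; in <L>::=<S> w <L> <L> (occurrence 1), the suffix after <L> is nullable (adds nothing new); in <L>::=<S> w <L> <L> (occurrence 2), the suffix after <L> is empty (adds nothing new); in <D>::=<L> q, <L> is followed by q with FIRST {q}. Thus FOLLOW(<L>) = {$, q, u, w}.
FOLLOW(<D>): in <S>::=<D> q <L>, <D> is followed by q <L> with FIRST {q}. Thus FOLLOW(<D>) = {q}.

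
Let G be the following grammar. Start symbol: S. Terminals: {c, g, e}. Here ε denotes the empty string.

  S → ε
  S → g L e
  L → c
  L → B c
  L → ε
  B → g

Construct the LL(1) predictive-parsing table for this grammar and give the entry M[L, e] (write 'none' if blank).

FIRST(S) = {ε, g}
FIRST(B) = {g}
FIRST(L) = {ε, c, g}  (via B c)
FOLLOW(S) includes $ since S is the start symbol.
FOLLOW(L): in S→g L e, L is followed by e with FIRST {e}. Thus FOLLOW(L) = {e}.
For L → c: FIRST(c) = {c}, so it goes in M[L, t] for t ∈ {c}.
For L → B c: FIRST(B c) = {g}, so it goes in M[L, t] for t ∈ {g}.
For L → ε: FIRST(ε) = {ε}, so it goes in M[L, t] for t ∈ {}; since ε ∈ FIRST, also for every t ∈ FOLLOW(L) = {e}.

L → ε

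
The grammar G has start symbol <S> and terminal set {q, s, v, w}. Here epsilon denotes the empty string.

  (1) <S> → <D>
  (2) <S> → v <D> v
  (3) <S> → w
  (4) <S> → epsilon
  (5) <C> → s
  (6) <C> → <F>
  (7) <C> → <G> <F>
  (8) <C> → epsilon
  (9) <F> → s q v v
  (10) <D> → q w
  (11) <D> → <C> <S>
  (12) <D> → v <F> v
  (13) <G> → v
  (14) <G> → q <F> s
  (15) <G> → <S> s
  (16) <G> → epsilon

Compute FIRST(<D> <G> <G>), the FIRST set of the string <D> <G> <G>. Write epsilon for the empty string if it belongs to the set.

{epsilon, q, s, v, w}

FIRST(<F>) = {s}
FIRST(<S>) = {epsilon, q, s, v, w}  (via <D>)
FIRST(<G>) = {epsilon, q, s, v, w}  (via <S> s)
FIRST(<C>) = {epsilon, q, s, v, w}  (via <F>, <G> <F>)
FIRST(<D>) = {epsilon, q, s, v, w}  (via <C> <S>)
FIRST(<D> <G> <G>): take FIRST of each symbol in turn, carrying on past any symbol whose FIRST contains epsilon; result {epsilon, q, s, v, w}.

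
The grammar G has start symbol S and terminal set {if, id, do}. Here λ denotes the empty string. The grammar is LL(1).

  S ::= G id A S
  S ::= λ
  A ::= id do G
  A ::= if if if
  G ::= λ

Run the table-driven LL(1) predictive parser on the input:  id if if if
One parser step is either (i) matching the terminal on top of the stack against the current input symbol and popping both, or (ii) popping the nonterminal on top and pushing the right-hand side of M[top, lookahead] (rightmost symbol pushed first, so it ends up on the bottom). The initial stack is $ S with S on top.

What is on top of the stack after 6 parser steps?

if

step 1: stack=$ S  input=id if if if $  — expand S ::= G id A S
step 2: stack=$ S A id G  input=id if if if $  — expand G ::= λ
step 3: stack=$ S A id  input=id if if if $  — match id
step 4: stack=$ S A  input=if if if $  — expand A ::= if if if
step 5: stack=$ S if if if  input=if if if $  — match if
step 6: stack=$ S if if  input=if if $  — match if
Stack after step 6: $ S if (top = if).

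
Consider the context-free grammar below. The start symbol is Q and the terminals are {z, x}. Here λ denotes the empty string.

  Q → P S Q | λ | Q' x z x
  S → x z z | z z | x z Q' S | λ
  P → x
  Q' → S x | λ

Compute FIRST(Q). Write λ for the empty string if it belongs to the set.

FIRST(S): from S→x z z we get {x}; from S→z z we get {z}; from S→x z Q' S we get {x}; from S→λ we get {λ}. So FIRST(S) = {λ, x, z}.
FIRST(P): from P→x we get {x}. So FIRST(P) = {x}.
FIRST(Q'): from Q'→S x we get {x, z}; from Q'→λ we get {λ}. So FIRST(Q') = {λ, x, z}.
FIRST(Q): from Q→P S Q we get {x}; from Q→λ we get {λ}; from Q→Q' x z x we get {x, z}. So FIRST(Q) = {λ, x, z}.

{λ, x, z}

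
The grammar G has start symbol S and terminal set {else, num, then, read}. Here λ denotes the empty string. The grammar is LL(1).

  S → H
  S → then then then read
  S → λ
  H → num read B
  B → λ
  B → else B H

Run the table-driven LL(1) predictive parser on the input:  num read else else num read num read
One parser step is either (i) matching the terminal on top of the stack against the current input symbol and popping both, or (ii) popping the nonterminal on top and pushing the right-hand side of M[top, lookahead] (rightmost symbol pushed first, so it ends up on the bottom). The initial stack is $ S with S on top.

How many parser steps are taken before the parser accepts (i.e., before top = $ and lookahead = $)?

17

step 1: stack=$ S  input=num read else else num read num read $  — expand S → H
step 2: stack=$ H  input=num read else else num read num read $  — expand H → num read B
step 3: stack=$ B read num  input=num read else else num read num read $  — match num
step 4: stack=$ B read  input=read else else num read num read $  — match read
step 5: stack=$ B  input=else else num read num read $  — expand B → else B H
step 6: stack=$ H B else  input=else else num read num read $  — match else
step 7: stack=$ H B  input=else num read num read $  — expand B → else B H
step 8: stack=$ H H B else  input=else num read num read $  — match else
step 9: stack=$ H H B  input=num read num read $  — expand B → λ
step 10: stack=$ H H  input=num read num read $  — expand H → num read B
step 11: stack=$ H B read num  input=num read num read $  — match num
step 12: stack=$ H B read  input=read num read $  — match read
step 13: stack=$ H B  input=num read $  — expand B → λ
step 14: stack=$ H  input=num read $  — expand H → num read B
step 15: stack=$ B read num  input=num read $  — match num
step 16: stack=$ B read  input=read $  — match read
step 17: stack=$ B  input=$  — expand B → λ
Accept reached after 17 steps.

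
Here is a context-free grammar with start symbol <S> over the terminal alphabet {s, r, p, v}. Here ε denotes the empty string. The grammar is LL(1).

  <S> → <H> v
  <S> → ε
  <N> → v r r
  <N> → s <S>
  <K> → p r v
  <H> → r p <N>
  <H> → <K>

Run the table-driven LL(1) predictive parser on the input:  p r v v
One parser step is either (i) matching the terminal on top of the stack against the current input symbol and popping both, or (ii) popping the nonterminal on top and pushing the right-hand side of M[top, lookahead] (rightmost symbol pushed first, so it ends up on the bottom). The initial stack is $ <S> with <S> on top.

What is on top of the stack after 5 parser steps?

v

     Stack      Input      Action
  1  $ <S>      p r v v $  expand <S> → <H> v
  2  $ v <H>    p r v v $  expand <H> → <K>
  3  $ v <K>    p r v v $  expand <K> → p r v
  4  $ v v r p  p r v v $  match p
  5  $ v v r    r v v $    match r
Stack after step 5: $ v v (top = v).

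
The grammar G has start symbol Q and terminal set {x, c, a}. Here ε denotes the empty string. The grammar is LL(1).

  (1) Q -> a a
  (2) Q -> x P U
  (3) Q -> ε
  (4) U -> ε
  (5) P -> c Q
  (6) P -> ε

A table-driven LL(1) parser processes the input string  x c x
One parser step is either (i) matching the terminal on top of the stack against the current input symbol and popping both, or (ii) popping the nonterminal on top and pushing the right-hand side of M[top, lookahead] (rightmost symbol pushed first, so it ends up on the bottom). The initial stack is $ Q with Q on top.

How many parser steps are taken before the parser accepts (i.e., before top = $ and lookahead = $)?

     Stack      Input    Action
  1  $ Q        x c x $  expand Q -> x P U
  2  $ U P x    x c x $  match x
  3  $ U P      c x $    expand P -> c Q
  4  $ U Q c    c x $    match c
  5  $ U Q      x $      expand Q -> x P U
  6  $ U U P x  x $      match x
  7  $ U U P    $        expand P -> ε
  8  $ U U      $        expand U -> ε
  9  $ U        $        expand U -> ε
Accept reached after 9 steps.

9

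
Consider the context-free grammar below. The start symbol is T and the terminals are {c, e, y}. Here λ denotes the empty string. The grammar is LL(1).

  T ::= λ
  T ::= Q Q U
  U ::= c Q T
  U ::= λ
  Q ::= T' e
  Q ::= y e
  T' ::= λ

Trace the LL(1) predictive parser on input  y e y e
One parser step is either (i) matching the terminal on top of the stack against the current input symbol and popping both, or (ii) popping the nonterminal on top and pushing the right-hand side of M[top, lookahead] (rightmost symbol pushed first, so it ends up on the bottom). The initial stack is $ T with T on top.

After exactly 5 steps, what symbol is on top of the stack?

y

     Stack      Input      Action
  1  $ T        y e y e $  expand T ::= Q Q U
  2  $ U Q Q    y e y e $  expand Q ::= y e
  3  $ U Q e y  y e y e $  match y
  4  $ U Q e    e y e $    match e
  5  $ U Q      y e $      expand Q ::= y e
Stack after step 5: $ U e y (top = y).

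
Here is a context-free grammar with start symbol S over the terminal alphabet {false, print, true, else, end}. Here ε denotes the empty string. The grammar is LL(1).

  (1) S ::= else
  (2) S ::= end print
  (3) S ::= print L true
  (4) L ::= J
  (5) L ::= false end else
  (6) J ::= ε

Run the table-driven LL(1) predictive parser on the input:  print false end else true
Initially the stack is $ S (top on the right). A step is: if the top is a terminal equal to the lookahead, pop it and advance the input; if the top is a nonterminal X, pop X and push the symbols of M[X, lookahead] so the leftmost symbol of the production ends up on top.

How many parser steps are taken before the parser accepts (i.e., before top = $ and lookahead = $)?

     Stack                  Input                        Action
  1  $ S                    print false end else true $  expand S ::= print L true
  2  $ true L print         print false end else true $  match print
  3  $ true L               false end else true $        expand L ::= false end else
  4  $ true else end false  false end else true $        match false
  5  $ true else end        end else true $              match end
  6  $ true else            else true $                  match else
  7  $ true                 true $                       match true
Accept reached after 7 steps.

7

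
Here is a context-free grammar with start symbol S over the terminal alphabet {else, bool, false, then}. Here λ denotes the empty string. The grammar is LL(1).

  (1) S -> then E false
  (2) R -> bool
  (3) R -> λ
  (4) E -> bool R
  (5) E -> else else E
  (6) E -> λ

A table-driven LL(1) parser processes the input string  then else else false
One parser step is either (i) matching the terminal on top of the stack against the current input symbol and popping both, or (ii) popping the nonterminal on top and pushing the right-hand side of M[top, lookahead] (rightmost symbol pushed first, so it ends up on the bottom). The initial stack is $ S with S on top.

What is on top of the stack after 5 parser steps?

     Stack                Input                   Action
  1  $ S                  then else else false $  expand S -> then E false
  2  $ false E then       then else else false $  match then
  3  $ false E            else else false $       expand E -> else else E
  4  $ false E else else  else else false $       match else
  5  $ false E else       else false $            match else
Stack after step 5: $ false E (top = E).

E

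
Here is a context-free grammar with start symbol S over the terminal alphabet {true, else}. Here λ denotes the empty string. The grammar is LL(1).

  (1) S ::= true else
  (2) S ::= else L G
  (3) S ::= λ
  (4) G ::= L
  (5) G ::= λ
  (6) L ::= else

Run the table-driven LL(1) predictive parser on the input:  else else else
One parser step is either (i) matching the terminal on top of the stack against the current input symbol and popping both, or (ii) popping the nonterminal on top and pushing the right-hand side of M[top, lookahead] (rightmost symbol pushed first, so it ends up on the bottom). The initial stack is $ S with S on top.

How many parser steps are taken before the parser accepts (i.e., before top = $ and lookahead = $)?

7

     Stack       Input             Action
  1  $ S         else else else $  expand S ::= else L G
  2  $ G L else  else else else $  match else
  3  $ G L       else else $       expand L ::= else
  4  $ G else    else else $       match else
  5  $ G         else $            expand G ::= L
  6  $ L         else $            expand L ::= else
  7  $ else      else $            match else
Accept reached after 7 steps.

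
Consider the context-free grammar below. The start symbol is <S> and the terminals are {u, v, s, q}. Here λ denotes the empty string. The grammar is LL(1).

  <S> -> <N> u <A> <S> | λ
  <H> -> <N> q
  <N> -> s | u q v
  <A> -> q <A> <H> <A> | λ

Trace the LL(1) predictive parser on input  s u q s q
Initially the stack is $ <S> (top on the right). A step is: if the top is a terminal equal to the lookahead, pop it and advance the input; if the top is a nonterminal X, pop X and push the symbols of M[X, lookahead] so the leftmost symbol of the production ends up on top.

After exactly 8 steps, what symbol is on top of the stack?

     Stack                Input        Action
  1  $ <S>                s u q s q $  expand <S> -> <N> u <A> <S>
  2  $ <S> <A> u <N>      s u q s q $  expand <N> -> s
  3  $ <S> <A> u s        s u q s q $  match s
  4  $ <S> <A> u          u q s q $    match u
  5  $ <S> <A>            q s q $      expand <A> -> q <A> <H> <A>
  6  $ <S> <A> <H> <A> q  q s q $      match q
  7  $ <S> <A> <H> <A>    s q $        expand <A> -> λ
  8  $ <S> <A> <H>        s q $        expand <H> -> <N> q
Stack after step 8: $ <S> <A> q <N> (top = <N>).

<N>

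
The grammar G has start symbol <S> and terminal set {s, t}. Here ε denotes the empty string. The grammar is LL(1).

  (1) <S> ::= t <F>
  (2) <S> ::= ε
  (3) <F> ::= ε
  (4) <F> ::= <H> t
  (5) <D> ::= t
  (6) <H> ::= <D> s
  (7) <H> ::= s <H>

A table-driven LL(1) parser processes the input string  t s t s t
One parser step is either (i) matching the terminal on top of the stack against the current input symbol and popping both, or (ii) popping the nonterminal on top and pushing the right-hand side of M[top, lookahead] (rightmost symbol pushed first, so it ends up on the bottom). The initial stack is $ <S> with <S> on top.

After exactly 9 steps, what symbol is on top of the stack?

t

     Stack      Input        Action
  1  $ <S>      t s t s t $  expand <S> ::= t <F>
  2  $ <F> t    t s t s t $  match t
  3  $ <F>      s t s t $    expand <F> ::= <H> t
  4  $ t <H>    s t s t $    expand <H> ::= s <H>
  5  $ t <H> s  s t s t $    match s
  6  $ t <H>    t s t $      expand <H> ::= <D> s
  7  $ t s <D>  t s t $      expand <D> ::= t
  8  $ t s t    t s t $      match t
  9  $ t s      s t $        match s
Stack after step 9: $ t (top = t).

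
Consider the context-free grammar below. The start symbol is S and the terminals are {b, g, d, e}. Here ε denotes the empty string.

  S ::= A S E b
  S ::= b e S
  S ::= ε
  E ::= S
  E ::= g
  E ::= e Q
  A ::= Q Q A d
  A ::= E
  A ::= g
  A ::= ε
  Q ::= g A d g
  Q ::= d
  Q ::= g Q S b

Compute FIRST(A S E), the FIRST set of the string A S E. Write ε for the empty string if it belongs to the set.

{ε, b, d, e, g}

FIRST(Q): from Q::=g A d g we get {g}; from Q::=d we get {d}; from Q::=g Q S b we get {g}. So FIRST(Q) = {d, g}.
FIRST(S): from S::=A S E b we get {b, d, e, g}; from S::=b e S we get {b}; from S::=ε we get {ε}. So FIRST(S) = {ε, b, d, e, g}.
FIRST(E): from E::=S we get {ε, b, d, e, g}; from E::=g we get {g}; from E::=e Q we get {e}. So FIRST(E) = {ε, b, d, e, g}.
FIRST(A): from A::=Q Q A d we get {d, g}; from A::=E we get {ε, b, d, e, g}; from A::=g we get {g}; from A::=ε we get {ε}. So FIRST(A) = {ε, b, d, e, g}.
FIRST(A S E): take FIRST of each symbol in turn, carrying on past any symbol whose FIRST contains ε; result {ε, b, d, e, g}.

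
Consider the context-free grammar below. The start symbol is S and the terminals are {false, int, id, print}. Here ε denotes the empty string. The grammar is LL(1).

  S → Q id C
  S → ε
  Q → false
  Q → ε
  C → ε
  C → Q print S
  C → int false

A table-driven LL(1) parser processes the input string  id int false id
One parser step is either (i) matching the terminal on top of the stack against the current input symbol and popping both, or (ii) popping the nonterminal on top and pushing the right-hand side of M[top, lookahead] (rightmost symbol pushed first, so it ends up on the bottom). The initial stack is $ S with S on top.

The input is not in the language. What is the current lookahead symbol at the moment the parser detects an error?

step 1: stack=$ S  input=id int false id $  — expand S → Q id C
step 2: stack=$ C id Q  input=id int false id $  — expand Q → ε
step 3: stack=$ C id  input=id int false id $  — match id
step 4: stack=$ C  input=int false id $  — expand C → int false
step 5: stack=$ false int  input=int false id $  — match int
step 6: stack=$ false  input=false id $  — match false
step 7: stack=$  input=id $  — error: stack empty but input remains

id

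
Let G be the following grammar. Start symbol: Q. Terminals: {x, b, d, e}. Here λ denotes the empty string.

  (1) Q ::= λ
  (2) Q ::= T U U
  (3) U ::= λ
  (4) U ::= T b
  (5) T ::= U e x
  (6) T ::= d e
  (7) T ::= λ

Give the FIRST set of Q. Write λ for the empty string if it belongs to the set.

{λ, b, d, e}

FIRST(Q) = {λ, b, d, e}  (via T U U)
FIRST(U) = {λ, b, d, e}  (via T b)
FIRST(T) = {λ, b, d, e}  (via U e x)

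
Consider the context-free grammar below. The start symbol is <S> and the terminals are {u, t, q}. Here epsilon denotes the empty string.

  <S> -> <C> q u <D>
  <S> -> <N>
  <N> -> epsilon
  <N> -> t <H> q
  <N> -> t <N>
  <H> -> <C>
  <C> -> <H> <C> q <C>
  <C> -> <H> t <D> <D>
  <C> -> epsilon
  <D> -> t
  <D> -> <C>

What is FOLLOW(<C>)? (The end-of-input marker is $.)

{$, q, t}

FIRST(<N>) = {epsilon, t}
FIRST(<S>) = {epsilon, q, t}  (via <C> q u <D>, <N>)
FIRST(<H>) = {epsilon, q, t}  (via <C>)
FIRST(<C>) = {epsilon, q, t}  (via <H> <C> q <C>, <H> t <D> <D>)
FIRST(<D>) = {epsilon, q, t}  (via <C>)
FOLLOW(<S>) includes $ since <S> is the start symbol.
FOLLOW(<S>): <S> appears on no right-hand side. Thus FOLLOW(<S>) = {$}.
FOLLOW(<N>): in <S>-><N>, the suffix after <N> is empty, so FOLLOW(<N>) ⊇ FOLLOW(<S>) = {$}; in <N>->t <N>, the suffix after <N> is empty (adds nothing new). Thus FOLLOW(<N>) = {$}.
FOLLOW(<H>): in <N>->t <H> q, <H> is followed by q with FIRST {q}; in <C>-><H> <C> q <C>, <H> is followed by <C> q <C> with FIRST {q, t}; in <C>-><H> t <D> <D>, <H> is followed by t <D> <D> with FIRST {t}. Thus FOLLOW(<H>) = {q, t}.
FOLLOW(<C>): in <S>-><C> q u <D>, <C> is followed by q u <D> with FIRST {q}; in <H>-><C>, the suffix after <C> is empty, so FOLLOW(<C>) ⊇ FOLLOW(<H>) = {q, t}; in <C>-><H> <C> q <C> (occurrence 1), <C> is followed by q <C> with FIRST {q}; in <C>-><H> <C> q <C> (occurrence 2), the suffix after <C> is empty (adds nothing new); in <D>-><C>, the suffix after <C> is empty, so FOLLOW(<C>) ⊇ FOLLOW(<D>) = {$, q, t}. Thus FOLLOW(<C>) = {$, q, t}.
FOLLOW(<D>): in <S>-><C> q u <D>, the suffix after <D> is empty, so FOLLOW(<D>) ⊇ FOLLOW(<S>) = {$}; in <C>-><H> t <D> <D> (occurrence 1), <D> is followed by <D> with FIRST {epsilon, q, t}; in <C>-><H> t <D> <D> (occurrence 1), the suffix after <D> is nullable, so FOLLOW(<D>) ⊇ FOLLOW(<C>) = {$, q, t}; in <C>-><H> t <D> <D> (occurrence 2), the suffix after <D> is empty, so FOLLOW(<D>) ⊇ FOLLOW(<C>) = {$, q, t}. Thus FOLLOW(<D>) = {$, q, t}.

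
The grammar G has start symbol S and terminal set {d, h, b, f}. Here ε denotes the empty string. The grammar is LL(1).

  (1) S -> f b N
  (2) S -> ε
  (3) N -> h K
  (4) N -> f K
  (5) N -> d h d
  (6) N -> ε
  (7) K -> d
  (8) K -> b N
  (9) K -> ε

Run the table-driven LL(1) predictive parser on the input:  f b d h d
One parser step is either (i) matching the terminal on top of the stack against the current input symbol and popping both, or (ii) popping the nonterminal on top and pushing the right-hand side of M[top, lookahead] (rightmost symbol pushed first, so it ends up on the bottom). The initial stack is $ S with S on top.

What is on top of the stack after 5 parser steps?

h

     Stack    Input        Action
  1  $ S      f b d h d $  expand S -> f b N
  2  $ N b f  f b d h d $  match f
  3  $ N b    b d h d $    match b
  4  $ N      d h d $      expand N -> d h d
  5  $ d h d  d h d $      match d
Stack after step 5: $ d h (top = h).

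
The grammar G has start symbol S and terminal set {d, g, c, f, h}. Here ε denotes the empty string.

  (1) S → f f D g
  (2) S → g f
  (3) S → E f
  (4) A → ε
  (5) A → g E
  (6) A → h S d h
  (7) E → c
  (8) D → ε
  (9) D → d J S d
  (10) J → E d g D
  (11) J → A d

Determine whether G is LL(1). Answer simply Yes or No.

Yes

FIRST(S) = {c, f, g}
FIRST(A) = {ε, g, h}
FIRST(E) = {c}
FIRST(D) = {ε, d}
FIRST(J) = {c, d, g, h}
FOLLOW(S) = {$, d}
FOLLOW(A) = {d}
FOLLOW(E) = {d, f}
FOLLOW(D) = {c, f, g}
FOLLOW(J) = {c, f, g}
Each cell of M receives at most one production.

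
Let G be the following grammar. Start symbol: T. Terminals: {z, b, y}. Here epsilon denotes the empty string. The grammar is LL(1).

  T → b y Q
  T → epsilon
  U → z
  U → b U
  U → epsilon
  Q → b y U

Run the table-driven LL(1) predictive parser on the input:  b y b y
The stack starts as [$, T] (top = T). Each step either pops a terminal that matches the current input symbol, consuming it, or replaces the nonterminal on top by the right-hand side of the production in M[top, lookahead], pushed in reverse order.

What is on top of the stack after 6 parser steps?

     Stack    Input      Action
  1  $ T      b y b y $  expand T → b y Q
  2  $ Q y b  b y b y $  match b
  3  $ Q y    y b y $    match y
  4  $ Q      b y $      expand Q → b y U
  5  $ U y b  b y $      match b
  6  $ U y    y $        match y
Stack after step 6: $ U (top = U).

U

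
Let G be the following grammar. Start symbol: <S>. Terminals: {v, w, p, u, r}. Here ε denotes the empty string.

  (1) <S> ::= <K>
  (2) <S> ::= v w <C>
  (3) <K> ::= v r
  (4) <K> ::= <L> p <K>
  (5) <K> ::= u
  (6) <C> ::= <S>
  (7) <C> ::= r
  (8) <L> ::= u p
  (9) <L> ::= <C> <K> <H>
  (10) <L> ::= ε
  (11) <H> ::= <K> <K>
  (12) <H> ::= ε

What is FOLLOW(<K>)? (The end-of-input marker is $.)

{$, p, r, u, v}

FIRST(<S>): from <S>::=<K> we get {p, r, u, v}; from <S>::=v w <C> we get {v}. So FIRST(<S>) = {p, r, u, v}.
FIRST(<C>): from <C>::=<S> we get {p, r, u, v}; from <C>::=r we get {r}. So FIRST(<C>) = {p, r, u, v}.
FIRST(<L>): from <L>::=u p we get {u}; from <L>::=<C> <K> <H> we get {p, r, u, v}; from <L>::=ε we get {ε}. So FIRST(<L>) = {ε, p, r, u, v}.
FIRST(<K>): from <K>::=v r we get {v}; from <K>::=<L> p <K> we get {p, r, u, v}; from <K>::=u we get {u}. So FIRST(<K>) = {p, r, u, v}.
FIRST(<H>): from <H>::=<K> <K> we get {p, r, u, v}; from <H>::=ε we get {ε}. So FIRST(<H>) = {ε, p, r, u, v}.
FOLLOW(<S>) includes $ since <S> is the start symbol.
FOLLOW(<L>): in <K>::=<L> p <K>, <L> is followed by p <K> with FIRST {p}. Thus FOLLOW(<L>) = {p}.
FOLLOW(<H>): in <L>::=<C> <K> <H>, the suffix after <H> is empty, so FOLLOW(<H>) ⊇ FOLLOW(<L>) = {p}. Thus FOLLOW(<H>) = {p}.
FOLLOW(<S>): in <C>::=<S>, the suffix after <S> is empty, so FOLLOW(<S>) ⊇ FOLLOW(<C>) = {$, p, r, u, v}. Thus FOLLOW(<S>) = {$, p, r, u, v}.
FOLLOW(<K>): in <S>::=<K>, the suffix after <K> is empty, so FOLLOW(<K>) ⊇ FOLLOW(<S>) = {$, p, r, u, v}; in <K>::=<L> p <K>, the suffix after <K> is empty (adds nothing new); in <L>::=<C> <K> <H>, <K> is followed by <H> with FIRST {ε, p, r, u, v}; in <L>::=<C> <K> <H>, the suffix after <K> is nullable, so FOLLOW(<K>) ⊇ FOLLOW(<L>) = {p}; in <H>::=<K> <K> (occurrence 1), <K> is followed by <K> with FIRST {p, r, u, v}; in <H>::=<K> <K> (occurrence 2), the suffix after <K> is empty, so FOLLOW(<K>) ⊇ FOLLOW(<H>) = {p}. Thus FOLLOW(<K>) = {$, p, r, u, v}.
FOLLOW(<C>): in <S>::=v w <C>, the suffix after <C> is empty, so FOLLOW(<C>) ⊇ FOLLOW(<S>) = {$, p, r, u, v}; in <L>::=<C> <K> <H>, <C> is followed by <K> <H> with FIRST {p, r, u, v}. Thus FOLLOW(<C>) = {$, p, r, u, v}.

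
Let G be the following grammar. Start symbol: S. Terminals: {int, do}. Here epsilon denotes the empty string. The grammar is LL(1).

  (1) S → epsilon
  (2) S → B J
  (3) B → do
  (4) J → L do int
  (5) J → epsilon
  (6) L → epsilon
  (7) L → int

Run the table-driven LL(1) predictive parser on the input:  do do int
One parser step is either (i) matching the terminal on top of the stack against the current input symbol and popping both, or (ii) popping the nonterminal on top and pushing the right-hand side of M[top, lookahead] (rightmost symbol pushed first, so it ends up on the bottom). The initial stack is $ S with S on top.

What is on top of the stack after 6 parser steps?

     Stack       Input        Action
  1  $ S         do do int $  expand S → B J
  2  $ J B       do do int $  expand B → do
  3  $ J do      do do int $  match do
  4  $ J         do int $     expand J → L do int
  5  $ int do L  do int $     expand L → epsilon
  6  $ int do    do int $     match do
Stack after step 6: $ int (top = int).

int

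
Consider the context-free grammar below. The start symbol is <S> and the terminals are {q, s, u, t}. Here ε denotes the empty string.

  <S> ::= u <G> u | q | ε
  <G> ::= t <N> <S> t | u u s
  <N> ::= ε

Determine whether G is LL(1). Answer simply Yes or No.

Yes

FIRST(<S>) = {ε, q, u}
FIRST(<G>) = {t, u}
FIRST(<N>) = {ε}
FOLLOW(<S>) = {$, t}
FOLLOW(<G>) = {u}
FOLLOW(<N>) = {q, t, u}
Each cell of M receives at most one production.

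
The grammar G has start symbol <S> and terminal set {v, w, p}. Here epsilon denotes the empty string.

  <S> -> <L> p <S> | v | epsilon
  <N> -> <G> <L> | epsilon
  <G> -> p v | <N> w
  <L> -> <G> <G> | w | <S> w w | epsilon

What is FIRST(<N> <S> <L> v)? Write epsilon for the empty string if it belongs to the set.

FIRST(<S>) = {epsilon, p, v, w}  (via <L> p <S>)
FIRST(<N>) = {epsilon, p, w}  (via <G> <L>)
FIRST(<G>) = {p, w}  (via <N> w)
FIRST(<L>) = {epsilon, p, v, w}  (via <G> <G>, <S> w w)
FIRST(<N> <S> <L> v): take FIRST of each symbol in turn, carrying on past any symbol whose FIRST contains epsilon; result {p, v, w}.

{p, v, w}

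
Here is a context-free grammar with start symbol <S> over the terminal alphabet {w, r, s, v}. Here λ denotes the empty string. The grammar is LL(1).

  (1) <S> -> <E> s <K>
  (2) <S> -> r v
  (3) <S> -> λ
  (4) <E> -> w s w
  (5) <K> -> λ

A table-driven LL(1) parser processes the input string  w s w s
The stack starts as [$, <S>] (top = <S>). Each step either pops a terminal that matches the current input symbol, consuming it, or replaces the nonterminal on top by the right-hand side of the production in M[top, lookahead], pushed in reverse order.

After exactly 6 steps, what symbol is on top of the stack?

<K>

     Stack          Input      Action
  1  $ <S>          w s w s $  expand <S> -> <E> s <K>
  2  $ <K> s <E>    w s w s $  expand <E> -> w s w
  3  $ <K> s w s w  w s w s $  match w
  4  $ <K> s w s    s w s $    match s
  5  $ <K> s w      w s $      match w
  6  $ <K> s        s $        match s
Stack after step 6: $ <K> (top = <K>).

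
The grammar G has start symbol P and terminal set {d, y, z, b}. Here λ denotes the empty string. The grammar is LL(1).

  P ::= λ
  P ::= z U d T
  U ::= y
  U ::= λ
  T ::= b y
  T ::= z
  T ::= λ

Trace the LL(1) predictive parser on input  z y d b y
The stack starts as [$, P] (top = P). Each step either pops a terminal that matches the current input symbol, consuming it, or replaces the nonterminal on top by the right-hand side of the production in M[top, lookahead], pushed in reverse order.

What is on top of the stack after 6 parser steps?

b

step 1: stack=$ P  input=z y d b y $  — expand P ::= z U d T
step 2: stack=$ T d U z  input=z y d b y $  — match z
step 3: stack=$ T d U  input=y d b y $  — expand U ::= y
step 4: stack=$ T d y  input=y d b y $  — match y
step 5: stack=$ T d  input=d b y $  — match d
step 6: stack=$ T  input=b y $  — expand T ::= b y
Stack after step 6: $ y b (top = b).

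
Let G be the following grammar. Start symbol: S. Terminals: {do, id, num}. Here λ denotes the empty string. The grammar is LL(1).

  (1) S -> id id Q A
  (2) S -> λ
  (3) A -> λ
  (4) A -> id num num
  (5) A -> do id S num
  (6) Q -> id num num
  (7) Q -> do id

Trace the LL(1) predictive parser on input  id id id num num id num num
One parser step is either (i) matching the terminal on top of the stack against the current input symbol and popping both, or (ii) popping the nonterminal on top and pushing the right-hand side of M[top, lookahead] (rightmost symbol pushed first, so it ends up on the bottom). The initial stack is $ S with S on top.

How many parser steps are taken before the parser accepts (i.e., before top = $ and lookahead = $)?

      Stack           Input                          Action
   1  $ S             id id id num num id num num $  expand S -> id id Q A
   2  $ A Q id id     id id id num num id num num $  match id
   3  $ A Q id        id id num num id num num $     match id
   4  $ A Q           id num num id num num $        expand Q -> id num num
   5  $ A num num id  id num num id num num $        match id
   6  $ A num num     num num id num num $           match num
   7  $ A num         num id num num $               match num
   8  $ A             id num num $                   expand A -> id num num
   9  $ num num id    id num num $                   match id
  10  $ num num       num num $                      match num
  11  $ num           num $                          match num
Accept reached after 11 steps.

11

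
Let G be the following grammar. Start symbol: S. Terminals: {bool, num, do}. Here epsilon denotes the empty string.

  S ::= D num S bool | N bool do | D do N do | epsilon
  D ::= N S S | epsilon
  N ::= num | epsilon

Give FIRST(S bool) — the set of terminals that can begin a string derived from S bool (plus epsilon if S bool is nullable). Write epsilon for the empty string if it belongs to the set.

FIRST(N): from N::=num we get {num}; from N::=epsilon we get {epsilon}. So FIRST(N) = {epsilon, num}.
FIRST(S): from S::=D num S bool we get {bool, do, num}; from S::=N bool do we get {bool, num}; from S::=D do N do we get {bool, do, num}; from S::=epsilon we get {epsilon}. So FIRST(S) = {epsilon, bool, do, num}.
FIRST(D): from D::=N S S we get {epsilon, bool, do, num}; from D::=epsilon we get {epsilon}. So FIRST(D) = {epsilon, bool, do, num}.
FIRST(S bool): take FIRST of each symbol in turn, carrying on past any symbol whose FIRST contains epsilon; result {bool, do, num}.

{bool, do, num}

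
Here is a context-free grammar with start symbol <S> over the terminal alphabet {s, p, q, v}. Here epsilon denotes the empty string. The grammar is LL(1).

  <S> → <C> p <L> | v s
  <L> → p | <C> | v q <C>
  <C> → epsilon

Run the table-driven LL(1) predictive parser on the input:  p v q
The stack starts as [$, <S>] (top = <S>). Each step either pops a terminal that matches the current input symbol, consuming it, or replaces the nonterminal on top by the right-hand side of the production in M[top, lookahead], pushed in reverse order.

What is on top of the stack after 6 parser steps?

     Stack        Input    Action
  1  $ <S>        p v q $  expand <S> → <C> p <L>
  2  $ <L> p <C>  p v q $  expand <C> → epsilon
  3  $ <L> p      p v q $  match p
  4  $ <L>        v q $    expand <L> → v q <C>
  5  $ <C> q v    v q $    match v
  6  $ <C> q      q $      match q
Stack after step 6: $ <C> (top = <C>).

<C>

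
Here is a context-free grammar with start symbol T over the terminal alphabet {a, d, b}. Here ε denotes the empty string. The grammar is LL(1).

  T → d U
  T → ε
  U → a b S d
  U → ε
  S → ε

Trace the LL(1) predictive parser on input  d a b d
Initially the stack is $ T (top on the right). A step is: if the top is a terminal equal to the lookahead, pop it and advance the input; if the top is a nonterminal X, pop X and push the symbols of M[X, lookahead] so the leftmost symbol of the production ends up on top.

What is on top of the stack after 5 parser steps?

S

     Stack      Input      Action
  1  $ T        d a b d $  expand T → d U
  2  $ U d      d a b d $  match d
  3  $ U        a b d $    expand U → a b S d
  4  $ d S b a  a b d $    match a
  5  $ d S b    b d $      match b
Stack after step 5: $ d S (top = S).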